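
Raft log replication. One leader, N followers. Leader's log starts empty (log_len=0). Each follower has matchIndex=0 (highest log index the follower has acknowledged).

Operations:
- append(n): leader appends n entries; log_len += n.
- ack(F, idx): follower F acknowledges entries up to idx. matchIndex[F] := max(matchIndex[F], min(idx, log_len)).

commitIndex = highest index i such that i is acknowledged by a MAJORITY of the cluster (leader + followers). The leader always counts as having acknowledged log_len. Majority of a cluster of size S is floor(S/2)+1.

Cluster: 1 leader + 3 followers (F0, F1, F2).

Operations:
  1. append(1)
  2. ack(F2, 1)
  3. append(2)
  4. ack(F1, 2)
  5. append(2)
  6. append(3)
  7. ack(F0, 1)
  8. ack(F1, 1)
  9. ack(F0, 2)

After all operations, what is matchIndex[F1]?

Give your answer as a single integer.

Op 1: append 1 -> log_len=1
Op 2: F2 acks idx 1 -> match: F0=0 F1=0 F2=1; commitIndex=0
Op 3: append 2 -> log_len=3
Op 4: F1 acks idx 2 -> match: F0=0 F1=2 F2=1; commitIndex=1
Op 5: append 2 -> log_len=5
Op 6: append 3 -> log_len=8
Op 7: F0 acks idx 1 -> match: F0=1 F1=2 F2=1; commitIndex=1
Op 8: F1 acks idx 1 -> match: F0=1 F1=2 F2=1; commitIndex=1
Op 9: F0 acks idx 2 -> match: F0=2 F1=2 F2=1; commitIndex=2

Answer: 2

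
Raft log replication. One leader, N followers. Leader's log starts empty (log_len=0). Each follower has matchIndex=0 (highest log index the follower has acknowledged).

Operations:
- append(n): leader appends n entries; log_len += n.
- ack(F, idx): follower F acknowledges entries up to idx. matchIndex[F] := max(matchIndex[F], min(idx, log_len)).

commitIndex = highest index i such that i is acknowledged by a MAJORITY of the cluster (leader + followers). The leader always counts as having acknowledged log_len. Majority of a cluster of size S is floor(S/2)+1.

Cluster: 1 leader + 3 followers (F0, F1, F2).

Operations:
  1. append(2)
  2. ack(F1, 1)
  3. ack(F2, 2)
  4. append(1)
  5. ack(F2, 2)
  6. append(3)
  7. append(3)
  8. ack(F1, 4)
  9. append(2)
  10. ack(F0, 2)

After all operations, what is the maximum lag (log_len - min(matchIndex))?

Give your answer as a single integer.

Answer: 9

Derivation:
Op 1: append 2 -> log_len=2
Op 2: F1 acks idx 1 -> match: F0=0 F1=1 F2=0; commitIndex=0
Op 3: F2 acks idx 2 -> match: F0=0 F1=1 F2=2; commitIndex=1
Op 4: append 1 -> log_len=3
Op 5: F2 acks idx 2 -> match: F0=0 F1=1 F2=2; commitIndex=1
Op 6: append 3 -> log_len=6
Op 7: append 3 -> log_len=9
Op 8: F1 acks idx 4 -> match: F0=0 F1=4 F2=2; commitIndex=2
Op 9: append 2 -> log_len=11
Op 10: F0 acks idx 2 -> match: F0=2 F1=4 F2=2; commitIndex=2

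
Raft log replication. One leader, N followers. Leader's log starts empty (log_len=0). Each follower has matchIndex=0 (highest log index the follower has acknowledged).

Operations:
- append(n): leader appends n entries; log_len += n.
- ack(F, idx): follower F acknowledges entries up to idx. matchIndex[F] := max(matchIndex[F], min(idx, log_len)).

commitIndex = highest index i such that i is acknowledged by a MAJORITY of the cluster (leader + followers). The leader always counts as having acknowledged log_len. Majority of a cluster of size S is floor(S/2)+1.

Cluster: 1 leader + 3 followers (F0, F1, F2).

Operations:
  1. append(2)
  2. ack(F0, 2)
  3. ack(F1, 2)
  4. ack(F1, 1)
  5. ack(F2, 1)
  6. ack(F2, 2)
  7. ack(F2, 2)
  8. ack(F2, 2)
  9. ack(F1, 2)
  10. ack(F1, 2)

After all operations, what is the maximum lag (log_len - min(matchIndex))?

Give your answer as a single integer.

Answer: 0

Derivation:
Op 1: append 2 -> log_len=2
Op 2: F0 acks idx 2 -> match: F0=2 F1=0 F2=0; commitIndex=0
Op 3: F1 acks idx 2 -> match: F0=2 F1=2 F2=0; commitIndex=2
Op 4: F1 acks idx 1 -> match: F0=2 F1=2 F2=0; commitIndex=2
Op 5: F2 acks idx 1 -> match: F0=2 F1=2 F2=1; commitIndex=2
Op 6: F2 acks idx 2 -> match: F0=2 F1=2 F2=2; commitIndex=2
Op 7: F2 acks idx 2 -> match: F0=2 F1=2 F2=2; commitIndex=2
Op 8: F2 acks idx 2 -> match: F0=2 F1=2 F2=2; commitIndex=2
Op 9: F1 acks idx 2 -> match: F0=2 F1=2 F2=2; commitIndex=2
Op 10: F1 acks idx 2 -> match: F0=2 F1=2 F2=2; commitIndex=2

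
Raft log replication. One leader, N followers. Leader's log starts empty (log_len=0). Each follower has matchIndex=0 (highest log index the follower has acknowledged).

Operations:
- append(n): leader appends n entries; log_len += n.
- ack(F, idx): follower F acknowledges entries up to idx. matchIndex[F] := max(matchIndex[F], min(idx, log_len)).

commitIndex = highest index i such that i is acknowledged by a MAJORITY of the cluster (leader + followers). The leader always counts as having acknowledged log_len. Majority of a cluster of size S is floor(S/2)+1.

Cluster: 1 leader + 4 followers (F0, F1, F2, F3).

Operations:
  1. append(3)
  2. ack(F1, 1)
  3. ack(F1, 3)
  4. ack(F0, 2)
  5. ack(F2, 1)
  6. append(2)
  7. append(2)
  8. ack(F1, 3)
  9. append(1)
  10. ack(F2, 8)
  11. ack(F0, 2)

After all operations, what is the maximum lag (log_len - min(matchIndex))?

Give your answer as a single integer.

Answer: 8

Derivation:
Op 1: append 3 -> log_len=3
Op 2: F1 acks idx 1 -> match: F0=0 F1=1 F2=0 F3=0; commitIndex=0
Op 3: F1 acks idx 3 -> match: F0=0 F1=3 F2=0 F3=0; commitIndex=0
Op 4: F0 acks idx 2 -> match: F0=2 F1=3 F2=0 F3=0; commitIndex=2
Op 5: F2 acks idx 1 -> match: F0=2 F1=3 F2=1 F3=0; commitIndex=2
Op 6: append 2 -> log_len=5
Op 7: append 2 -> log_len=7
Op 8: F1 acks idx 3 -> match: F0=2 F1=3 F2=1 F3=0; commitIndex=2
Op 9: append 1 -> log_len=8
Op 10: F2 acks idx 8 -> match: F0=2 F1=3 F2=8 F3=0; commitIndex=3
Op 11: F0 acks idx 2 -> match: F0=2 F1=3 F2=8 F3=0; commitIndex=3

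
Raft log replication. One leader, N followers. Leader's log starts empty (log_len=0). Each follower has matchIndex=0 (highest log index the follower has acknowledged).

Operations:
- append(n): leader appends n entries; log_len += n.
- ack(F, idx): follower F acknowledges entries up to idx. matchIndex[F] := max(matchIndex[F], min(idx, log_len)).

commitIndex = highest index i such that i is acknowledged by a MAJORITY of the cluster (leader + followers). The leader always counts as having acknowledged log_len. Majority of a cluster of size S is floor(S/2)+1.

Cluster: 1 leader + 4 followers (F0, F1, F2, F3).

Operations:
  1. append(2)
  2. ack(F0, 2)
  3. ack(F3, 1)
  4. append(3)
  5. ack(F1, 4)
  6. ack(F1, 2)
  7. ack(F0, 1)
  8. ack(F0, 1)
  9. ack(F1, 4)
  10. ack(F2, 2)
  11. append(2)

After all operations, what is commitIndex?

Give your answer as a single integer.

Answer: 2

Derivation:
Op 1: append 2 -> log_len=2
Op 2: F0 acks idx 2 -> match: F0=2 F1=0 F2=0 F3=0; commitIndex=0
Op 3: F3 acks idx 1 -> match: F0=2 F1=0 F2=0 F3=1; commitIndex=1
Op 4: append 3 -> log_len=5
Op 5: F1 acks idx 4 -> match: F0=2 F1=4 F2=0 F3=1; commitIndex=2
Op 6: F1 acks idx 2 -> match: F0=2 F1=4 F2=0 F3=1; commitIndex=2
Op 7: F0 acks idx 1 -> match: F0=2 F1=4 F2=0 F3=1; commitIndex=2
Op 8: F0 acks idx 1 -> match: F0=2 F1=4 F2=0 F3=1; commitIndex=2
Op 9: F1 acks idx 4 -> match: F0=2 F1=4 F2=0 F3=1; commitIndex=2
Op 10: F2 acks idx 2 -> match: F0=2 F1=4 F2=2 F3=1; commitIndex=2
Op 11: append 2 -> log_len=7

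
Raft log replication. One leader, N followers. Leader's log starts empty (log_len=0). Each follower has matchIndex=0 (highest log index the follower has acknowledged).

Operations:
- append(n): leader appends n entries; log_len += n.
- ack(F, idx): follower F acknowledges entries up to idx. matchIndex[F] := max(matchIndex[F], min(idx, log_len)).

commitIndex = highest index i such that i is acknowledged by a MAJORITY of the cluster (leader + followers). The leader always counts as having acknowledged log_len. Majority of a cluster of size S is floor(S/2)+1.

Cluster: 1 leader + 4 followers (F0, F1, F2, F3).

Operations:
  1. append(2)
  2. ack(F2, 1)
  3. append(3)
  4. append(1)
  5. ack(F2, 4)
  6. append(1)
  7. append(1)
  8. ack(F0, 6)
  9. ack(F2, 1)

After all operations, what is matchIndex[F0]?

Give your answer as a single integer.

Op 1: append 2 -> log_len=2
Op 2: F2 acks idx 1 -> match: F0=0 F1=0 F2=1 F3=0; commitIndex=0
Op 3: append 3 -> log_len=5
Op 4: append 1 -> log_len=6
Op 5: F2 acks idx 4 -> match: F0=0 F1=0 F2=4 F3=0; commitIndex=0
Op 6: append 1 -> log_len=7
Op 7: append 1 -> log_len=8
Op 8: F0 acks idx 6 -> match: F0=6 F1=0 F2=4 F3=0; commitIndex=4
Op 9: F2 acks idx 1 -> match: F0=6 F1=0 F2=4 F3=0; commitIndex=4

Answer: 6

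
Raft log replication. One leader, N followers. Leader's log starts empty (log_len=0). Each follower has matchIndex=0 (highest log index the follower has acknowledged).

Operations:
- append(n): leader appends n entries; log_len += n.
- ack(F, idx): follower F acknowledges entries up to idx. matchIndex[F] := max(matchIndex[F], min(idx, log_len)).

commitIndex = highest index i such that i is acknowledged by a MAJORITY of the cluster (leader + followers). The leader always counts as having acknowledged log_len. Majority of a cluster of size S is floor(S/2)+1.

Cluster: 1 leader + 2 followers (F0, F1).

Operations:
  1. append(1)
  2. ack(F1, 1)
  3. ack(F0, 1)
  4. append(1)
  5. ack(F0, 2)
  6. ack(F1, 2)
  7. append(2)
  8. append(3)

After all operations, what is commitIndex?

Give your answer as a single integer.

Op 1: append 1 -> log_len=1
Op 2: F1 acks idx 1 -> match: F0=0 F1=1; commitIndex=1
Op 3: F0 acks idx 1 -> match: F0=1 F1=1; commitIndex=1
Op 4: append 1 -> log_len=2
Op 5: F0 acks idx 2 -> match: F0=2 F1=1; commitIndex=2
Op 6: F1 acks idx 2 -> match: F0=2 F1=2; commitIndex=2
Op 7: append 2 -> log_len=4
Op 8: append 3 -> log_len=7

Answer: 2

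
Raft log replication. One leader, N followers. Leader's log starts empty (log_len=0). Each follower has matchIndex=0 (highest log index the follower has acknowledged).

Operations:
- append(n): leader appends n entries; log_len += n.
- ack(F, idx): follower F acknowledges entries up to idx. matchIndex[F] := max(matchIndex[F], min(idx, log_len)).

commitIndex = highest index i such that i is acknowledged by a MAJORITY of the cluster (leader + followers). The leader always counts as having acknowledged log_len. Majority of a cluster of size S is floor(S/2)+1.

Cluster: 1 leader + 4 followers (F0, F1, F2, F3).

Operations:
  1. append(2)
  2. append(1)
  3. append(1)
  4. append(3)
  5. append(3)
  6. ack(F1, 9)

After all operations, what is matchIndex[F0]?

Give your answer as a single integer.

Op 1: append 2 -> log_len=2
Op 2: append 1 -> log_len=3
Op 3: append 1 -> log_len=4
Op 4: append 3 -> log_len=7
Op 5: append 3 -> log_len=10
Op 6: F1 acks idx 9 -> match: F0=0 F1=9 F2=0 F3=0; commitIndex=0

Answer: 0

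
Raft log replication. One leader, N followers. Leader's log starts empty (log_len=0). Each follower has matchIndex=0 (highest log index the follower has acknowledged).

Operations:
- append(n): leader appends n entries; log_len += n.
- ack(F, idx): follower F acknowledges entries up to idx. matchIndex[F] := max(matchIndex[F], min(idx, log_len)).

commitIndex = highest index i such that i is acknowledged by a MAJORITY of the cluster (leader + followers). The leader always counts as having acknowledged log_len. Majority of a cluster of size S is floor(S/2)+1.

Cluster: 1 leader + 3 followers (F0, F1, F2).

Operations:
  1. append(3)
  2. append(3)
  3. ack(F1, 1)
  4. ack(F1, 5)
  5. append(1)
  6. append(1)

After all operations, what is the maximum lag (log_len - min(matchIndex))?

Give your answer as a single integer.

Op 1: append 3 -> log_len=3
Op 2: append 3 -> log_len=6
Op 3: F1 acks idx 1 -> match: F0=0 F1=1 F2=0; commitIndex=0
Op 4: F1 acks idx 5 -> match: F0=0 F1=5 F2=0; commitIndex=0
Op 5: append 1 -> log_len=7
Op 6: append 1 -> log_len=8

Answer: 8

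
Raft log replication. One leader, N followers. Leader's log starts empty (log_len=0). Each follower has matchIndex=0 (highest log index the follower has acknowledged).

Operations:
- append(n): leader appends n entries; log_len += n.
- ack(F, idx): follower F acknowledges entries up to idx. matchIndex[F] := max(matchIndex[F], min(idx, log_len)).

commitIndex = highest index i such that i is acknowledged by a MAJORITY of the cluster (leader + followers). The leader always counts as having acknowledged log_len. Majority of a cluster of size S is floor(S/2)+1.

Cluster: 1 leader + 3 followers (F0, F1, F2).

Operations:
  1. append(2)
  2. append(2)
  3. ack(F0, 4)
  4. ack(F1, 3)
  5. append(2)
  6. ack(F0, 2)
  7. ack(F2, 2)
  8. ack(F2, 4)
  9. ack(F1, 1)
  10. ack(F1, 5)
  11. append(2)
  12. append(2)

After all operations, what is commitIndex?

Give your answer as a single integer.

Answer: 4

Derivation:
Op 1: append 2 -> log_len=2
Op 2: append 2 -> log_len=4
Op 3: F0 acks idx 4 -> match: F0=4 F1=0 F2=0; commitIndex=0
Op 4: F1 acks idx 3 -> match: F0=4 F1=3 F2=0; commitIndex=3
Op 5: append 2 -> log_len=6
Op 6: F0 acks idx 2 -> match: F0=4 F1=3 F2=0; commitIndex=3
Op 7: F2 acks idx 2 -> match: F0=4 F1=3 F2=2; commitIndex=3
Op 8: F2 acks idx 4 -> match: F0=4 F1=3 F2=4; commitIndex=4
Op 9: F1 acks idx 1 -> match: F0=4 F1=3 F2=4; commitIndex=4
Op 10: F1 acks idx 5 -> match: F0=4 F1=5 F2=4; commitIndex=4
Op 11: append 2 -> log_len=8
Op 12: append 2 -> log_len=10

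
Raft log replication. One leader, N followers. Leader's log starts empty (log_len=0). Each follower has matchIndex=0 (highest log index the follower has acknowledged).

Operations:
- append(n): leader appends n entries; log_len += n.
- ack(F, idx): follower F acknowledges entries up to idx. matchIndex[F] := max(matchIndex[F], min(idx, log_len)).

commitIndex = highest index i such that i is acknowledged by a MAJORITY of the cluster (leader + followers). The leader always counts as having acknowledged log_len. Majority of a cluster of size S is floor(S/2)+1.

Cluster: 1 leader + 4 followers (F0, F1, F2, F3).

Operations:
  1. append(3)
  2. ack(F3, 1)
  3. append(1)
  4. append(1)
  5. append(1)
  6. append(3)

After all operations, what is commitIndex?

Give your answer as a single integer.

Op 1: append 3 -> log_len=3
Op 2: F3 acks idx 1 -> match: F0=0 F1=0 F2=0 F3=1; commitIndex=0
Op 3: append 1 -> log_len=4
Op 4: append 1 -> log_len=5
Op 5: append 1 -> log_len=6
Op 6: append 3 -> log_len=9

Answer: 0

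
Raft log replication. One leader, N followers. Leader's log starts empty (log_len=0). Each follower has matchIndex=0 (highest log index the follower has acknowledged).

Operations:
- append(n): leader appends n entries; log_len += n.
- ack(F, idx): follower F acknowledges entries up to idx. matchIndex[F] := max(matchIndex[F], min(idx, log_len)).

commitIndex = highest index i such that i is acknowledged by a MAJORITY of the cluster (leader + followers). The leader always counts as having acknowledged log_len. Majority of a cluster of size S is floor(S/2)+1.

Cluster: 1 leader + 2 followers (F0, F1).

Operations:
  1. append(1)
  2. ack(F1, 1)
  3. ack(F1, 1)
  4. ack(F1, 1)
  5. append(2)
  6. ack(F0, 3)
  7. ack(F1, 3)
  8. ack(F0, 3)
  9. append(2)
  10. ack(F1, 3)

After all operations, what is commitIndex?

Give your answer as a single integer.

Answer: 3

Derivation:
Op 1: append 1 -> log_len=1
Op 2: F1 acks idx 1 -> match: F0=0 F1=1; commitIndex=1
Op 3: F1 acks idx 1 -> match: F0=0 F1=1; commitIndex=1
Op 4: F1 acks idx 1 -> match: F0=0 F1=1; commitIndex=1
Op 5: append 2 -> log_len=3
Op 6: F0 acks idx 3 -> match: F0=3 F1=1; commitIndex=3
Op 7: F1 acks idx 3 -> match: F0=3 F1=3; commitIndex=3
Op 8: F0 acks idx 3 -> match: F0=3 F1=3; commitIndex=3
Op 9: append 2 -> log_len=5
Op 10: F1 acks idx 3 -> match: F0=3 F1=3; commitIndex=3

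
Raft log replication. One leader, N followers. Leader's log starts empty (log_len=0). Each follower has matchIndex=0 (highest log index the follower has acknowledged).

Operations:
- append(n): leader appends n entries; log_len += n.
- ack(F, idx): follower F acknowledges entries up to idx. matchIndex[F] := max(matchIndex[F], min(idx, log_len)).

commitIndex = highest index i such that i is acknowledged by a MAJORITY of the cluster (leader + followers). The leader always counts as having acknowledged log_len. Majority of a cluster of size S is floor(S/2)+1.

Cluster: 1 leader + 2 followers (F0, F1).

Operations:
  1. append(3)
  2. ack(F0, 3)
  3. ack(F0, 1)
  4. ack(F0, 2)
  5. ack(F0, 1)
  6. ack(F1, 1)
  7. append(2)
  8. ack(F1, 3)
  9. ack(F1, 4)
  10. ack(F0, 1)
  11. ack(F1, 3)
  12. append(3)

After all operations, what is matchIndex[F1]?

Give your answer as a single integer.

Answer: 4

Derivation:
Op 1: append 3 -> log_len=3
Op 2: F0 acks idx 3 -> match: F0=3 F1=0; commitIndex=3
Op 3: F0 acks idx 1 -> match: F0=3 F1=0; commitIndex=3
Op 4: F0 acks idx 2 -> match: F0=3 F1=0; commitIndex=3
Op 5: F0 acks idx 1 -> match: F0=3 F1=0; commitIndex=3
Op 6: F1 acks idx 1 -> match: F0=3 F1=1; commitIndex=3
Op 7: append 2 -> log_len=5
Op 8: F1 acks idx 3 -> match: F0=3 F1=3; commitIndex=3
Op 9: F1 acks idx 4 -> match: F0=3 F1=4; commitIndex=4
Op 10: F0 acks idx 1 -> match: F0=3 F1=4; commitIndex=4
Op 11: F1 acks idx 3 -> match: F0=3 F1=4; commitIndex=4
Op 12: append 3 -> log_len=8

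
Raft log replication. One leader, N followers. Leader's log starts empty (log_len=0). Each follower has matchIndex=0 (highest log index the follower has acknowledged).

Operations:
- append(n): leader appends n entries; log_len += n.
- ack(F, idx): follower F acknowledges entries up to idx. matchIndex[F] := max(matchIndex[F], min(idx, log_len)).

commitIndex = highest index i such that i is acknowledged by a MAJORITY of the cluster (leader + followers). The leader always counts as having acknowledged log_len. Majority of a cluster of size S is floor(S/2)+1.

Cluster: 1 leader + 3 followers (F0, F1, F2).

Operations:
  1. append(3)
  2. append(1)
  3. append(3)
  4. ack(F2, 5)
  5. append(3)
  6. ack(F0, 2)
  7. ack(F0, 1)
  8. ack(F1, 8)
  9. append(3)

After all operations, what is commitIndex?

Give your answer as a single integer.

Answer: 5

Derivation:
Op 1: append 3 -> log_len=3
Op 2: append 1 -> log_len=4
Op 3: append 3 -> log_len=7
Op 4: F2 acks idx 5 -> match: F0=0 F1=0 F2=5; commitIndex=0
Op 5: append 3 -> log_len=10
Op 6: F0 acks idx 2 -> match: F0=2 F1=0 F2=5; commitIndex=2
Op 7: F0 acks idx 1 -> match: F0=2 F1=0 F2=5; commitIndex=2
Op 8: F1 acks idx 8 -> match: F0=2 F1=8 F2=5; commitIndex=5
Op 9: append 3 -> log_len=13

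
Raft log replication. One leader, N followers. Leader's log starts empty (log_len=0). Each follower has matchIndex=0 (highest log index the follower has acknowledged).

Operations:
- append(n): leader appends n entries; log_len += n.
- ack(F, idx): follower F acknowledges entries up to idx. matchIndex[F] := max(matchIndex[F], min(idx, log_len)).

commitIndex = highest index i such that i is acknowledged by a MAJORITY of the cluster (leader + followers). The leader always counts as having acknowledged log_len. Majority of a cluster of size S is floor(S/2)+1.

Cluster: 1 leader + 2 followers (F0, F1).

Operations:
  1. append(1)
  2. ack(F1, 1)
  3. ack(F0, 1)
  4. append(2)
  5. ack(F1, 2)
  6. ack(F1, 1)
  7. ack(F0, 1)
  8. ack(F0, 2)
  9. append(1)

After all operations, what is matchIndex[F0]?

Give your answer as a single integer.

Op 1: append 1 -> log_len=1
Op 2: F1 acks idx 1 -> match: F0=0 F1=1; commitIndex=1
Op 3: F0 acks idx 1 -> match: F0=1 F1=1; commitIndex=1
Op 4: append 2 -> log_len=3
Op 5: F1 acks idx 2 -> match: F0=1 F1=2; commitIndex=2
Op 6: F1 acks idx 1 -> match: F0=1 F1=2; commitIndex=2
Op 7: F0 acks idx 1 -> match: F0=1 F1=2; commitIndex=2
Op 8: F0 acks idx 2 -> match: F0=2 F1=2; commitIndex=2
Op 9: append 1 -> log_len=4

Answer: 2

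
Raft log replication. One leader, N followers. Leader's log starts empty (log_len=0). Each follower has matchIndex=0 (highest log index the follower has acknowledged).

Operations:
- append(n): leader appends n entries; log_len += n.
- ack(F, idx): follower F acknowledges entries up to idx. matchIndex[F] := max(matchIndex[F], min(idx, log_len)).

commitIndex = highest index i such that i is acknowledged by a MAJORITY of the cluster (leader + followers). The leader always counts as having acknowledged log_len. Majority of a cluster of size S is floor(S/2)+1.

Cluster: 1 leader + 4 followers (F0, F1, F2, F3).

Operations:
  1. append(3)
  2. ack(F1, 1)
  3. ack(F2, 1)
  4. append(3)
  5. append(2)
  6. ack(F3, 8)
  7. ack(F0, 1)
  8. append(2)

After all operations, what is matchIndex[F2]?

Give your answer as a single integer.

Answer: 1

Derivation:
Op 1: append 3 -> log_len=3
Op 2: F1 acks idx 1 -> match: F0=0 F1=1 F2=0 F3=0; commitIndex=0
Op 3: F2 acks idx 1 -> match: F0=0 F1=1 F2=1 F3=0; commitIndex=1
Op 4: append 3 -> log_len=6
Op 5: append 2 -> log_len=8
Op 6: F3 acks idx 8 -> match: F0=0 F1=1 F2=1 F3=8; commitIndex=1
Op 7: F0 acks idx 1 -> match: F0=1 F1=1 F2=1 F3=8; commitIndex=1
Op 8: append 2 -> log_len=10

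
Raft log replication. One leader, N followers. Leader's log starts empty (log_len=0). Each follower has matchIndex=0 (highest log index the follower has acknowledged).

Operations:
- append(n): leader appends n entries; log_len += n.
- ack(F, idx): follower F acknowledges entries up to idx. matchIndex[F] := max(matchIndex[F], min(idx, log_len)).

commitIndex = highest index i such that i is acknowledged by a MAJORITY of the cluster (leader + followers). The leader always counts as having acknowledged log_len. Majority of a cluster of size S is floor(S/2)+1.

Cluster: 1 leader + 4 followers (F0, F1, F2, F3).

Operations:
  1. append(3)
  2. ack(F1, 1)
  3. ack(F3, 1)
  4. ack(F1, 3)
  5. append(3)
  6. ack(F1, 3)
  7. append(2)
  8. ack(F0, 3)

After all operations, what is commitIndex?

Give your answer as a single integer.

Answer: 3

Derivation:
Op 1: append 3 -> log_len=3
Op 2: F1 acks idx 1 -> match: F0=0 F1=1 F2=0 F3=0; commitIndex=0
Op 3: F3 acks idx 1 -> match: F0=0 F1=1 F2=0 F3=1; commitIndex=1
Op 4: F1 acks idx 3 -> match: F0=0 F1=3 F2=0 F3=1; commitIndex=1
Op 5: append 3 -> log_len=6
Op 6: F1 acks idx 3 -> match: F0=0 F1=3 F2=0 F3=1; commitIndex=1
Op 7: append 2 -> log_len=8
Op 8: F0 acks idx 3 -> match: F0=3 F1=3 F2=0 F3=1; commitIndex=3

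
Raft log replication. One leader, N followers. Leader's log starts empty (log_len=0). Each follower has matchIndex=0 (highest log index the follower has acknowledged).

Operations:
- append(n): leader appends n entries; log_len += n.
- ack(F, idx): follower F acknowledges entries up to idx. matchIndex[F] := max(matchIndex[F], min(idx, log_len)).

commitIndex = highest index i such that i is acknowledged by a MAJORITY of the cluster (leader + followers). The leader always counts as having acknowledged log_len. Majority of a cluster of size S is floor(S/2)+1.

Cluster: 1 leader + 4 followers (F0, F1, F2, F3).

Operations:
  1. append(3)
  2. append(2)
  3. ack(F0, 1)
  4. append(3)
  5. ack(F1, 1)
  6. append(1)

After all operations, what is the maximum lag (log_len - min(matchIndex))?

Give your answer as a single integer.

Answer: 9

Derivation:
Op 1: append 3 -> log_len=3
Op 2: append 2 -> log_len=5
Op 3: F0 acks idx 1 -> match: F0=1 F1=0 F2=0 F3=0; commitIndex=0
Op 4: append 3 -> log_len=8
Op 5: F1 acks idx 1 -> match: F0=1 F1=1 F2=0 F3=0; commitIndex=1
Op 6: append 1 -> log_len=9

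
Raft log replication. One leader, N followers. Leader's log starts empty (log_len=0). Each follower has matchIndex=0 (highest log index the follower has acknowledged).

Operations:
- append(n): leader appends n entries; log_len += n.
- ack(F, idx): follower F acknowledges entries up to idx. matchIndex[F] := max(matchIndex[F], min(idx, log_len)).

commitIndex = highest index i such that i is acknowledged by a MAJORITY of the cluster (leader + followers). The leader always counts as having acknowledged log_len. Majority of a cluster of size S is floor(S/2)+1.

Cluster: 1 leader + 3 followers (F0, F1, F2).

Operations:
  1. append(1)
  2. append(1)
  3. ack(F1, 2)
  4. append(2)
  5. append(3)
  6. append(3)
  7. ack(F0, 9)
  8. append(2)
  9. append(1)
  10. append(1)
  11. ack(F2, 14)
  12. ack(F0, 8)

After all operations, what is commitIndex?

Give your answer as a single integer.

Answer: 9

Derivation:
Op 1: append 1 -> log_len=1
Op 2: append 1 -> log_len=2
Op 3: F1 acks idx 2 -> match: F0=0 F1=2 F2=0; commitIndex=0
Op 4: append 2 -> log_len=4
Op 5: append 3 -> log_len=7
Op 6: append 3 -> log_len=10
Op 7: F0 acks idx 9 -> match: F0=9 F1=2 F2=0; commitIndex=2
Op 8: append 2 -> log_len=12
Op 9: append 1 -> log_len=13
Op 10: append 1 -> log_len=14
Op 11: F2 acks idx 14 -> match: F0=9 F1=2 F2=14; commitIndex=9
Op 12: F0 acks idx 8 -> match: F0=9 F1=2 F2=14; commitIndex=9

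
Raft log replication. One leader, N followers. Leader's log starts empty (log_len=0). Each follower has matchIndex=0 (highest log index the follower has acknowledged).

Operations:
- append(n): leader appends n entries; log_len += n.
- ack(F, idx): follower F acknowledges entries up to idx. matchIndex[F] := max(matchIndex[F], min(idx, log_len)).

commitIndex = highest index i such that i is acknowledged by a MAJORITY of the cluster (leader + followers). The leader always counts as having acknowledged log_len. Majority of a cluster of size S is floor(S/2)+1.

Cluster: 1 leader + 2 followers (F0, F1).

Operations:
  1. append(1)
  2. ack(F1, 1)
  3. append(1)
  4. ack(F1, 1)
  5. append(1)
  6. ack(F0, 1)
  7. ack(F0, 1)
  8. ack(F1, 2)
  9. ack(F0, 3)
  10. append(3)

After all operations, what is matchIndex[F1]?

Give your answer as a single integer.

Op 1: append 1 -> log_len=1
Op 2: F1 acks idx 1 -> match: F0=0 F1=1; commitIndex=1
Op 3: append 1 -> log_len=2
Op 4: F1 acks idx 1 -> match: F0=0 F1=1; commitIndex=1
Op 5: append 1 -> log_len=3
Op 6: F0 acks idx 1 -> match: F0=1 F1=1; commitIndex=1
Op 7: F0 acks idx 1 -> match: F0=1 F1=1; commitIndex=1
Op 8: F1 acks idx 2 -> match: F0=1 F1=2; commitIndex=2
Op 9: F0 acks idx 3 -> match: F0=3 F1=2; commitIndex=3
Op 10: append 3 -> log_len=6

Answer: 2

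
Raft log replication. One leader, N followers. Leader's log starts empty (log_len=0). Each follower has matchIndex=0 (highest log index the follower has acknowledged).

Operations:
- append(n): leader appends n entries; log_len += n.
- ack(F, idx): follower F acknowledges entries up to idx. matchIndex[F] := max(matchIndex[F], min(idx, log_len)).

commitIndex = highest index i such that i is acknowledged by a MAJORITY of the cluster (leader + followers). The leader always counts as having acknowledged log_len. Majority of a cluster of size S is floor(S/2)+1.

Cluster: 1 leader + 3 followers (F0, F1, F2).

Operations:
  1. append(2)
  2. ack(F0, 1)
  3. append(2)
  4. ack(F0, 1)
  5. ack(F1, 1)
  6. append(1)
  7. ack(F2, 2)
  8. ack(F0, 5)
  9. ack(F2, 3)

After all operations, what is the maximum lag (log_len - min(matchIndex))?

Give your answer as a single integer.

Op 1: append 2 -> log_len=2
Op 2: F0 acks idx 1 -> match: F0=1 F1=0 F2=0; commitIndex=0
Op 3: append 2 -> log_len=4
Op 4: F0 acks idx 1 -> match: F0=1 F1=0 F2=0; commitIndex=0
Op 5: F1 acks idx 1 -> match: F0=1 F1=1 F2=0; commitIndex=1
Op 6: append 1 -> log_len=5
Op 7: F2 acks idx 2 -> match: F0=1 F1=1 F2=2; commitIndex=1
Op 8: F0 acks idx 5 -> match: F0=5 F1=1 F2=2; commitIndex=2
Op 9: F2 acks idx 3 -> match: F0=5 F1=1 F2=3; commitIndex=3

Answer: 4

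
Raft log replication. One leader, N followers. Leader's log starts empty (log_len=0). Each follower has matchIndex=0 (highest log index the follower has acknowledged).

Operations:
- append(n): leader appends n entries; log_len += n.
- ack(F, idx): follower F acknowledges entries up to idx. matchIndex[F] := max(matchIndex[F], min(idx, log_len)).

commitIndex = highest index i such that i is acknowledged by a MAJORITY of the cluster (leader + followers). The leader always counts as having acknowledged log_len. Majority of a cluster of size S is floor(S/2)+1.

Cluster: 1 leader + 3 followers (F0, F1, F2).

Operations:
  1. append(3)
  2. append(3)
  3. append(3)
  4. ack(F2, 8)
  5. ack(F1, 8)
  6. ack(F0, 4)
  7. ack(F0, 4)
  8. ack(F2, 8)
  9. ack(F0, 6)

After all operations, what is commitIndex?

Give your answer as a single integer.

Op 1: append 3 -> log_len=3
Op 2: append 3 -> log_len=6
Op 3: append 3 -> log_len=9
Op 4: F2 acks idx 8 -> match: F0=0 F1=0 F2=8; commitIndex=0
Op 5: F1 acks idx 8 -> match: F0=0 F1=8 F2=8; commitIndex=8
Op 6: F0 acks idx 4 -> match: F0=4 F1=8 F2=8; commitIndex=8
Op 7: F0 acks idx 4 -> match: F0=4 F1=8 F2=8; commitIndex=8
Op 8: F2 acks idx 8 -> match: F0=4 F1=8 F2=8; commitIndex=8
Op 9: F0 acks idx 6 -> match: F0=6 F1=8 F2=8; commitIndex=8

Answer: 8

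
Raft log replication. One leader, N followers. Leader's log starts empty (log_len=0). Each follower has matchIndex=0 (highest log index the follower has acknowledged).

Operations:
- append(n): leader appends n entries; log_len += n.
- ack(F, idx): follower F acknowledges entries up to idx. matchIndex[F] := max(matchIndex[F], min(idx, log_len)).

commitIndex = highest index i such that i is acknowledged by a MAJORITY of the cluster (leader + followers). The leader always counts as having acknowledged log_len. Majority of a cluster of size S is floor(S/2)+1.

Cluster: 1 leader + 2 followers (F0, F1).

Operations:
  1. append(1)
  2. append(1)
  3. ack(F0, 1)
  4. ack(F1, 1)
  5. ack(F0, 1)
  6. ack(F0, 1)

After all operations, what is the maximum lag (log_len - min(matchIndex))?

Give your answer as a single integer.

Op 1: append 1 -> log_len=1
Op 2: append 1 -> log_len=2
Op 3: F0 acks idx 1 -> match: F0=1 F1=0; commitIndex=1
Op 4: F1 acks idx 1 -> match: F0=1 F1=1; commitIndex=1
Op 5: F0 acks idx 1 -> match: F0=1 F1=1; commitIndex=1
Op 6: F0 acks idx 1 -> match: F0=1 F1=1; commitIndex=1

Answer: 1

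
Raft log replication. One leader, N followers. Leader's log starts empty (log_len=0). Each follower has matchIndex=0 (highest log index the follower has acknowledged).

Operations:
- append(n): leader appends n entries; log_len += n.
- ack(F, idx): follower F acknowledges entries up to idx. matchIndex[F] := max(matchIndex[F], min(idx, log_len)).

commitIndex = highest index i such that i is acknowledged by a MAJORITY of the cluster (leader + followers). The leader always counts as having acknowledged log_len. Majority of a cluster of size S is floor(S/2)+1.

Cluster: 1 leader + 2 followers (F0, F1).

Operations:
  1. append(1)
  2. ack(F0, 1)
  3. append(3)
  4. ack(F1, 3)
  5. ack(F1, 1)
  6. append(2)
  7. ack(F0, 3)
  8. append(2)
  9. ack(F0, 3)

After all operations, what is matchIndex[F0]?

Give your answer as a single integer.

Answer: 3

Derivation:
Op 1: append 1 -> log_len=1
Op 2: F0 acks idx 1 -> match: F0=1 F1=0; commitIndex=1
Op 3: append 3 -> log_len=4
Op 4: F1 acks idx 3 -> match: F0=1 F1=3; commitIndex=3
Op 5: F1 acks idx 1 -> match: F0=1 F1=3; commitIndex=3
Op 6: append 2 -> log_len=6
Op 7: F0 acks idx 3 -> match: F0=3 F1=3; commitIndex=3
Op 8: append 2 -> log_len=8
Op 9: F0 acks idx 3 -> match: F0=3 F1=3; commitIndex=3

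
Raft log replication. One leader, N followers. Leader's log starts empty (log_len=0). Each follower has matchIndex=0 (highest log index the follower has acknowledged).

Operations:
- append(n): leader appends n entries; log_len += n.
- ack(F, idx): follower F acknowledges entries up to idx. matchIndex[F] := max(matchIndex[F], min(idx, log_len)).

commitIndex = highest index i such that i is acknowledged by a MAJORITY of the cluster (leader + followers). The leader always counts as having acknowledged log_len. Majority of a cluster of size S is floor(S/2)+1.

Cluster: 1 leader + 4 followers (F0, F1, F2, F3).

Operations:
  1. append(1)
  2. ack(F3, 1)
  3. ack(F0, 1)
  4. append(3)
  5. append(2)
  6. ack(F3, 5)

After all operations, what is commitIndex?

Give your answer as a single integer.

Answer: 1

Derivation:
Op 1: append 1 -> log_len=1
Op 2: F3 acks idx 1 -> match: F0=0 F1=0 F2=0 F3=1; commitIndex=0
Op 3: F0 acks idx 1 -> match: F0=1 F1=0 F2=0 F3=1; commitIndex=1
Op 4: append 3 -> log_len=4
Op 5: append 2 -> log_len=6
Op 6: F3 acks idx 5 -> match: F0=1 F1=0 F2=0 F3=5; commitIndex=1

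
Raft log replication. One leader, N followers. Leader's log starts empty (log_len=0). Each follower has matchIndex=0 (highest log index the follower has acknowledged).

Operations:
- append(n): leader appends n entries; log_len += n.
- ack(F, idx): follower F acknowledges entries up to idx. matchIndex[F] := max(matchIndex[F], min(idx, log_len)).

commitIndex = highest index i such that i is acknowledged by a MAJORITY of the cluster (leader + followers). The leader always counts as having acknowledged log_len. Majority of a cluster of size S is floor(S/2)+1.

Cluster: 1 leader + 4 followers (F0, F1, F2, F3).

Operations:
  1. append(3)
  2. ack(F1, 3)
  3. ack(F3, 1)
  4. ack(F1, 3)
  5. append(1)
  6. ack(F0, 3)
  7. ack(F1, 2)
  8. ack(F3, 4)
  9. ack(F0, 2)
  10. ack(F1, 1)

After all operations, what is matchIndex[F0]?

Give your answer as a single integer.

Op 1: append 3 -> log_len=3
Op 2: F1 acks idx 3 -> match: F0=0 F1=3 F2=0 F3=0; commitIndex=0
Op 3: F3 acks idx 1 -> match: F0=0 F1=3 F2=0 F3=1; commitIndex=1
Op 4: F1 acks idx 3 -> match: F0=0 F1=3 F2=0 F3=1; commitIndex=1
Op 5: append 1 -> log_len=4
Op 6: F0 acks idx 3 -> match: F0=3 F1=3 F2=0 F3=1; commitIndex=3
Op 7: F1 acks idx 2 -> match: F0=3 F1=3 F2=0 F3=1; commitIndex=3
Op 8: F3 acks idx 4 -> match: F0=3 F1=3 F2=0 F3=4; commitIndex=3
Op 9: F0 acks idx 2 -> match: F0=3 F1=3 F2=0 F3=4; commitIndex=3
Op 10: F1 acks idx 1 -> match: F0=3 F1=3 F2=0 F3=4; commitIndex=3

Answer: 3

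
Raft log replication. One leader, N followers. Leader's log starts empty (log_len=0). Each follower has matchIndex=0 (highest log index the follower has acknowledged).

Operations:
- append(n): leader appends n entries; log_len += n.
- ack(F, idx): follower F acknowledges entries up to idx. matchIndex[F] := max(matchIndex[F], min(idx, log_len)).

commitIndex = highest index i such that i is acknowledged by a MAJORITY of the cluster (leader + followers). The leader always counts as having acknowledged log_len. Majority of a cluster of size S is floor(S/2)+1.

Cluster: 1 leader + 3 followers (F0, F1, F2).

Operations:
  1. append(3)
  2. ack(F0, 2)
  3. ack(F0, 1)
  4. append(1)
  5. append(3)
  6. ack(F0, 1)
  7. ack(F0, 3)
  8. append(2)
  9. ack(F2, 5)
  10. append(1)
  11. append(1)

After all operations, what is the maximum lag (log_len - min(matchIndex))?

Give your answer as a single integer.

Op 1: append 3 -> log_len=3
Op 2: F0 acks idx 2 -> match: F0=2 F1=0 F2=0; commitIndex=0
Op 3: F0 acks idx 1 -> match: F0=2 F1=0 F2=0; commitIndex=0
Op 4: append 1 -> log_len=4
Op 5: append 3 -> log_len=7
Op 6: F0 acks idx 1 -> match: F0=2 F1=0 F2=0; commitIndex=0
Op 7: F0 acks idx 3 -> match: F0=3 F1=0 F2=0; commitIndex=0
Op 8: append 2 -> log_len=9
Op 9: F2 acks idx 5 -> match: F0=3 F1=0 F2=5; commitIndex=3
Op 10: append 1 -> log_len=10
Op 11: append 1 -> log_len=11

Answer: 11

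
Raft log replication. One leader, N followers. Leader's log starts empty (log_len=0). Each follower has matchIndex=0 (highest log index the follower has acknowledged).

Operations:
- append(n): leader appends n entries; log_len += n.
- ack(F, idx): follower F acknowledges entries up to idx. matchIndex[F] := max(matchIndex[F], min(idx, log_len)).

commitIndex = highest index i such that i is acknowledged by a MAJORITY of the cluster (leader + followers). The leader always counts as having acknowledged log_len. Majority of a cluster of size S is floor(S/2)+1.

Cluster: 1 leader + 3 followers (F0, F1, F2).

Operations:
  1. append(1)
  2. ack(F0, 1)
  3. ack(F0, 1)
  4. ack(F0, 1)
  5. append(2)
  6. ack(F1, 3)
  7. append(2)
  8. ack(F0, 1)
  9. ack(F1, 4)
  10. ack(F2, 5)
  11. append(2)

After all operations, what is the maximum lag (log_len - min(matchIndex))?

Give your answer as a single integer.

Op 1: append 1 -> log_len=1
Op 2: F0 acks idx 1 -> match: F0=1 F1=0 F2=0; commitIndex=0
Op 3: F0 acks idx 1 -> match: F0=1 F1=0 F2=0; commitIndex=0
Op 4: F0 acks idx 1 -> match: F0=1 F1=0 F2=0; commitIndex=0
Op 5: append 2 -> log_len=3
Op 6: F1 acks idx 3 -> match: F0=1 F1=3 F2=0; commitIndex=1
Op 7: append 2 -> log_len=5
Op 8: F0 acks idx 1 -> match: F0=1 F1=3 F2=0; commitIndex=1
Op 9: F1 acks idx 4 -> match: F0=1 F1=4 F2=0; commitIndex=1
Op 10: F2 acks idx 5 -> match: F0=1 F1=4 F2=5; commitIndex=4
Op 11: append 2 -> log_len=7

Answer: 6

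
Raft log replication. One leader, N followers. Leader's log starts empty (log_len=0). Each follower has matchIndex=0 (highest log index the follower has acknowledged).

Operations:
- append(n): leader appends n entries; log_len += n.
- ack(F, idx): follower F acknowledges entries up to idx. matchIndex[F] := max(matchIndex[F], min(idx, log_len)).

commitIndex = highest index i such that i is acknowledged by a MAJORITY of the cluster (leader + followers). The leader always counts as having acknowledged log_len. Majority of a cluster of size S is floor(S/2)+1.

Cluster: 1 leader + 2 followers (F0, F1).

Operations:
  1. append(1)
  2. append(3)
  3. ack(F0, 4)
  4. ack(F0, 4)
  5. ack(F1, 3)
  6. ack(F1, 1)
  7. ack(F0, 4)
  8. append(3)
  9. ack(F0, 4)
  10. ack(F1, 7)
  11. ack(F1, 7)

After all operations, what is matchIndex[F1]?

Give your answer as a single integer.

Answer: 7

Derivation:
Op 1: append 1 -> log_len=1
Op 2: append 3 -> log_len=4
Op 3: F0 acks idx 4 -> match: F0=4 F1=0; commitIndex=4
Op 4: F0 acks idx 4 -> match: F0=4 F1=0; commitIndex=4
Op 5: F1 acks idx 3 -> match: F0=4 F1=3; commitIndex=4
Op 6: F1 acks idx 1 -> match: F0=4 F1=3; commitIndex=4
Op 7: F0 acks idx 4 -> match: F0=4 F1=3; commitIndex=4
Op 8: append 3 -> log_len=7
Op 9: F0 acks idx 4 -> match: F0=4 F1=3; commitIndex=4
Op 10: F1 acks idx 7 -> match: F0=4 F1=7; commitIndex=7
Op 11: F1 acks idx 7 -> match: F0=4 F1=7; commitIndex=7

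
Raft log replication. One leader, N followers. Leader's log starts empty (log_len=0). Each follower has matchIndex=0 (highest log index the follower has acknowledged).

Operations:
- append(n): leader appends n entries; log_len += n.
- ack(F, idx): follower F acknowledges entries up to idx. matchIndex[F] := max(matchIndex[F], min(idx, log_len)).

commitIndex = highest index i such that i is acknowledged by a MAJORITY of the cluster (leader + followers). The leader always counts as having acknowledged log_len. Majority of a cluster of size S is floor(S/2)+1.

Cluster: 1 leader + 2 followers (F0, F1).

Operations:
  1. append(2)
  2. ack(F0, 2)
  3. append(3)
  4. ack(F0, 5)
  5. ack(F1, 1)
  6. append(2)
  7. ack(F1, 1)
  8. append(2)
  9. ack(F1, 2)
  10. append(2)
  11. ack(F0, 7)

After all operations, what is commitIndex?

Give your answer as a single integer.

Op 1: append 2 -> log_len=2
Op 2: F0 acks idx 2 -> match: F0=2 F1=0; commitIndex=2
Op 3: append 3 -> log_len=5
Op 4: F0 acks idx 5 -> match: F0=5 F1=0; commitIndex=5
Op 5: F1 acks idx 1 -> match: F0=5 F1=1; commitIndex=5
Op 6: append 2 -> log_len=7
Op 7: F1 acks idx 1 -> match: F0=5 F1=1; commitIndex=5
Op 8: append 2 -> log_len=9
Op 9: F1 acks idx 2 -> match: F0=5 F1=2; commitIndex=5
Op 10: append 2 -> log_len=11
Op 11: F0 acks idx 7 -> match: F0=7 F1=2; commitIndex=7

Answer: 7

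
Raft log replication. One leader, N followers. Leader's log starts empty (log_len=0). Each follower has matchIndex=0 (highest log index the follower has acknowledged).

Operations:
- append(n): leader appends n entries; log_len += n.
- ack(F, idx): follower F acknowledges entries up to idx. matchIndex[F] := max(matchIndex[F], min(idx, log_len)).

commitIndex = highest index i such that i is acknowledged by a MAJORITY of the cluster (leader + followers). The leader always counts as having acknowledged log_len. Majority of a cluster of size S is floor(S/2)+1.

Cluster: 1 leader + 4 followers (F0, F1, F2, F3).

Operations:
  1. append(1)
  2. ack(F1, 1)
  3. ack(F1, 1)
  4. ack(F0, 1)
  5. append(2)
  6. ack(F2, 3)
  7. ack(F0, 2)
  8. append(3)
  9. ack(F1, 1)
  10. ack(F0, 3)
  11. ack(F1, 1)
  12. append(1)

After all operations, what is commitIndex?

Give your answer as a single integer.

Answer: 3

Derivation:
Op 1: append 1 -> log_len=1
Op 2: F1 acks idx 1 -> match: F0=0 F1=1 F2=0 F3=0; commitIndex=0
Op 3: F1 acks idx 1 -> match: F0=0 F1=1 F2=0 F3=0; commitIndex=0
Op 4: F0 acks idx 1 -> match: F0=1 F1=1 F2=0 F3=0; commitIndex=1
Op 5: append 2 -> log_len=3
Op 6: F2 acks idx 3 -> match: F0=1 F1=1 F2=3 F3=0; commitIndex=1
Op 7: F0 acks idx 2 -> match: F0=2 F1=1 F2=3 F3=0; commitIndex=2
Op 8: append 3 -> log_len=6
Op 9: F1 acks idx 1 -> match: F0=2 F1=1 F2=3 F3=0; commitIndex=2
Op 10: F0 acks idx 3 -> match: F0=3 F1=1 F2=3 F3=0; commitIndex=3
Op 11: F1 acks idx 1 -> match: F0=3 F1=1 F2=3 F3=0; commitIndex=3
Op 12: append 1 -> log_len=7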